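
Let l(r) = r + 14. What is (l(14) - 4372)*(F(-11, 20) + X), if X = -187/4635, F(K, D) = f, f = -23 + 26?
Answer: -19863664/1545 ≈ -12857.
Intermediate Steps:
f = 3
F(K, D) = 3
X = -187/4635 (X = -187*1/4635 = -187/4635 ≈ -0.040345)
l(r) = 14 + r
(l(14) - 4372)*(F(-11, 20) + X) = ((14 + 14) - 4372)*(3 - 187/4635) = (28 - 4372)*(13718/4635) = -4344*13718/4635 = -19863664/1545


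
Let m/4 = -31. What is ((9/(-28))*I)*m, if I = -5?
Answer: -1395/7 ≈ -199.29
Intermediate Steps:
m = -124 (m = 4*(-31) = -124)
((9/(-28))*I)*m = ((9/(-28))*(-5))*(-124) = ((9*(-1/28))*(-5))*(-124) = -9/28*(-5)*(-124) = (45/28)*(-124) = -1395/7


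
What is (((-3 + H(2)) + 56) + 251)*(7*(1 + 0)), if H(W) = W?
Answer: 2142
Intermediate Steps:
(((-3 + H(2)) + 56) + 251)*(7*(1 + 0)) = (((-3 + 2) + 56) + 251)*(7*(1 + 0)) = ((-1 + 56) + 251)*(7*1) = (55 + 251)*7 = 306*7 = 2142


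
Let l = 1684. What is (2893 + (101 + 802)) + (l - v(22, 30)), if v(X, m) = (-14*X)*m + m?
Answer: 14690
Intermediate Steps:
v(X, m) = m - 14*X*m (v(X, m) = -14*X*m + m = m - 14*X*m)
(2893 + (101 + 802)) + (l - v(22, 30)) = (2893 + (101 + 802)) + (1684 - 30*(1 - 14*22)) = (2893 + 903) + (1684 - 30*(1 - 308)) = 3796 + (1684 - 30*(-307)) = 3796 + (1684 - 1*(-9210)) = 3796 + (1684 + 9210) = 3796 + 10894 = 14690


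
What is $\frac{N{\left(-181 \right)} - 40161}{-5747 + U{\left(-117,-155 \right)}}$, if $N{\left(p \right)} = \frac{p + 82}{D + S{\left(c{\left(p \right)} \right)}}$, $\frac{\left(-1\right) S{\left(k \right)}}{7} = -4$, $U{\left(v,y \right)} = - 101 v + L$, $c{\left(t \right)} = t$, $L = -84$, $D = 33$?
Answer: $- \frac{1224960}{182573} \approx -6.7094$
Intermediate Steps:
$U{\left(v,y \right)} = -84 - 101 v$ ($U{\left(v,y \right)} = - 101 v - 84 = -84 - 101 v$)
$S{\left(k \right)} = 28$ ($S{\left(k \right)} = \left(-7\right) \left(-4\right) = 28$)
$N{\left(p \right)} = \frac{82}{61} + \frac{p}{61}$ ($N{\left(p \right)} = \frac{p + 82}{33 + 28} = \frac{82 + p}{61} = \left(82 + p\right) \frac{1}{61} = \frac{82}{61} + \frac{p}{61}$)
$\frac{N{\left(-181 \right)} - 40161}{-5747 + U{\left(-117,-155 \right)}} = \frac{\left(\frac{82}{61} + \frac{1}{61} \left(-181\right)\right) - 40161}{-5747 - -11733} = \frac{\left(\frac{82}{61} - \frac{181}{61}\right) - 40161}{-5747 + \left(-84 + 11817\right)} = \frac{- \frac{99}{61} - 40161}{-5747 + 11733} = - \frac{2449920}{61 \cdot 5986} = \left(- \frac{2449920}{61}\right) \frac{1}{5986} = - \frac{1224960}{182573}$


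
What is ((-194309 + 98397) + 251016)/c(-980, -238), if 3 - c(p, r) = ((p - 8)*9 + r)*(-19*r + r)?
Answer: 155104/39112923 ≈ 0.0039655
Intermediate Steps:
c(p, r) = 3 + 18*r*(-72 + r + 9*p) (c(p, r) = 3 - ((p - 8)*9 + r)*(-19*r + r) = 3 - ((-8 + p)*9 + r)*(-18*r) = 3 - ((-72 + 9*p) + r)*(-18*r) = 3 - (-72 + r + 9*p)*(-18*r) = 3 - (-18)*r*(-72 + r + 9*p) = 3 + 18*r*(-72 + r + 9*p))
((-194309 + 98397) + 251016)/c(-980, -238) = ((-194309 + 98397) + 251016)/(3 - 1296*(-238) + 18*(-238)² + 162*(-980)*(-238)) = (-95912 + 251016)/(3 + 308448 + 18*56644 + 37784880) = 155104/(3 + 308448 + 1019592 + 37784880) = 155104/39112923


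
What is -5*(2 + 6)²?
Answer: -320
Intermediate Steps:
-5*(2 + 6)² = -5*8² = -5*64 = -320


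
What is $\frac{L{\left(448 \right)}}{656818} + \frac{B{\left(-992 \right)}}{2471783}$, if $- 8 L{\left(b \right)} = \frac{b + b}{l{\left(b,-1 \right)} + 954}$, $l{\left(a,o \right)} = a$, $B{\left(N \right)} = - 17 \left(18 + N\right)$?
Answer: $\frac{224225055394}{33472988473891} \approx 0.0066987$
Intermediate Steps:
$B{\left(N \right)} = -306 - 17 N$
$L{\left(b \right)} = - \frac{b}{4 \left(954 + b\right)}$ ($L{\left(b \right)} = - \frac{\left(b + b\right) \frac{1}{b + 954}}{8} = - \frac{2 b \frac{1}{954 + b}}{8} = - \frac{b}{4 \left(954 + b\right)}$)
$\frac{L{\left(448 \right)}}{656818} + \frac{B{\left(-992 \right)}}{2471783} = \frac{\left(-1\right) 448 \frac{1}{3816 + 4 \cdot 448}}{656818} + \frac{-306 - -16864}{2471783} = \left(-1\right) 448 \frac{1}{3816 + 1792} \cdot \frac{1}{656818} + \left(-306 + 16864\right) \frac{1}{2471783} = \left(-1\right) 448 \cdot \frac{1}{5608} \cdot \frac{1}{656818} + 16558 \cdot \frac{1}{2471783} = \left(-1\right) 448 \cdot \frac{1}{5608} \cdot \frac{1}{656818} + \frac{974}{145399} = \left(- \frac{56}{701}\right) \frac{1}{656818} + \frac{974}{145399} = - \frac{28}{230214709} + \frac{974}{145399} = \frac{224225055394}{33472988473891}$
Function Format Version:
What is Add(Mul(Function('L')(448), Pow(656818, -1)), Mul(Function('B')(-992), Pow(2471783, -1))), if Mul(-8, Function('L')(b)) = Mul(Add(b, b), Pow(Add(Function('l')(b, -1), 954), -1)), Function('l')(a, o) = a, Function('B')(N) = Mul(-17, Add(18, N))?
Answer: Rational(224225055394, 33472988473891) ≈ 0.0066987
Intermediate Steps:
Function('B')(N) = Add(-306, Mul(-17, N))
Function('L')(b) = Mul(Rational(-1, 4), b, Pow(Add(954, b), -1)) (Function('L')(b) = Mul(Rational(-1, 8), Mul(Add(b, b), Pow(Add(b, 954), -1))) = Mul(Rational(-1, 8), Mul(Mul(2, b), Pow(Add(954, b), -1))) = Mul(Rational(-1, 8), Mul(2, b, Pow(Add(954, b), -1))) = Mul(Rational(-1, 4), b, Pow(Add(954, b), -1)))
Add(Mul(Function('L')(448), Pow(656818, -1)), Mul(Function('B')(-992), Pow(2471783, -1))) = Add(Mul(Mul(-1, 448, Pow(Add(3816, Mul(4, 448)), -1)), Pow(656818, -1)), Mul(Add(-306, Mul(-17, -992)), Pow(2471783, -1))) = Add(Mul(Mul(-1, 448, Pow(Add(3816, 1792), -1)), Rational(1, 656818)), Mul(Add(-306, 16864), Rational(1, 2471783))) = Add(Mul(Mul(-1, 448, Pow(5608, -1)), Rational(1, 656818)), Mul(16558, Rational(1, 2471783))) = Add(Mul(Mul(-1, 448, Rational(1, 5608)), Rational(1, 656818)), Rational(974, 145399)) = Add(Mul(Rational(-56, 701), Rational(1, 656818)), Rational(974, 145399)) = Add(Rational(-28, 230214709), Rational(974, 145399)) = Rational(224225055394, 33472988473891)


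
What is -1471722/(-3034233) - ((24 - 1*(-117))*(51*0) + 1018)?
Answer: -1029125824/1011411 ≈ -1017.5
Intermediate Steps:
-1471722/(-3034233) - ((24 - 1*(-117))*(51*0) + 1018) = -1471722*(-1/3034233) - ((24 + 117)*0 + 1018) = 490574/1011411 - (141*0 + 1018) = 490574/1011411 - (0 + 1018) = 490574/1011411 - 1*1018 = 490574/1011411 - 1018 = -1029125824/1011411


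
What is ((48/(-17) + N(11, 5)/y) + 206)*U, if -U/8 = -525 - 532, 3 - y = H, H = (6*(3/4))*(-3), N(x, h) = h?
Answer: 965269312/561 ≈ 1.7206e+6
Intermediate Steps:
H = -27/2 (H = (6*(3*(1/4)))*(-3) = (6*(3/4))*(-3) = (9/2)*(-3) = -27/2 ≈ -13.500)
y = 33/2 (y = 3 - 1*(-27/2) = 3 + 27/2 = 33/2 ≈ 16.500)
U = 8456 (U = -8*(-525 - 532) = -8*(-1057) = 8456)
((48/(-17) + N(11, 5)/y) + 206)*U = ((48/(-17) + 5/(33/2)) + 206)*8456 = ((48*(-1/17) + 5*(2/33)) + 206)*8456 = ((-48/17 + 10/33) + 206)*8456 = (-1414/561 + 206)*8456 = (114152/561)*8456 = 965269312/561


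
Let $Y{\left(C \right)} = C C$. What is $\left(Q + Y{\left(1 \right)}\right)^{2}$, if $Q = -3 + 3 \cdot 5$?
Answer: $169$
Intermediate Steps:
$Y{\left(C \right)} = C^{2}$
$Q = 12$ ($Q = -3 + 15 = 12$)
$\left(Q + Y{\left(1 \right)}\right)^{2} = \left(12 + 1^{2}\right)^{2} = \left(12 + 1\right)^{2} = 13^{2} = 169$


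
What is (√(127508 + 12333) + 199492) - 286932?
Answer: -87440 + √139841 ≈ -87066.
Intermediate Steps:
(√(127508 + 12333) + 199492) - 286932 = (√139841 + 199492) - 286932 = (199492 + √139841) - 286932 = -87440 + √139841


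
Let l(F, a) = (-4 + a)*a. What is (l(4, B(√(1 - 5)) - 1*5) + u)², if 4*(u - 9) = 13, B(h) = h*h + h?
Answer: 220025/16 - 11022*I ≈ 13752.0 - 11022.0*I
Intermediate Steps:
B(h) = h + h² (B(h) = h² + h = h + h²)
l(F, a) = a*(-4 + a)
u = 49/4 (u = 9 + (¼)*13 = 9 + 13/4 = 49/4 ≈ 12.250)
(l(4, B(√(1 - 5)) - 1*5) + u)² = ((√(1 - 5)*(1 + √(1 - 5)) - 1*5)*(-4 + (√(1 - 5)*(1 + √(1 - 5)) - 1*5)) + 49/4)² = ((√(-4)*(1 + √(-4)) - 5)*(-4 + (√(-4)*(1 + √(-4)) - 5)) + 49/4)² = (((2*I)*(1 + 2*I) - 5)*(-4 + ((2*I)*(1 + 2*I) - 5)) + 49/4)² = ((2*I*(1 + 2*I) - 5)*(-4 + (2*I*(1 + 2*I) - 5)) + 49/4)² = ((-5 + 2*I*(1 + 2*I))*(-4 + (-5 + 2*I*(1 + 2*I))) + 49/4)² = ((-5 + 2*I*(1 + 2*I))*(-9 + 2*I*(1 + 2*I)) + 49/4)² = ((-9 + 2*I*(1 + 2*I))*(-5 + 2*I*(1 + 2*I)) + 49/4)² = (49/4 + (-9 + 2*I*(1 + 2*I))*(-5 + 2*I*(1 + 2*I)))²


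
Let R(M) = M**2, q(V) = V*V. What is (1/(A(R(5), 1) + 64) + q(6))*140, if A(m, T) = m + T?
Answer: 45374/9 ≈ 5041.6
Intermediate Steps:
q(V) = V**2
A(m, T) = T + m
(1/(A(R(5), 1) + 64) + q(6))*140 = (1/((1 + 5**2) + 64) + 6**2)*140 = (1/((1 + 25) + 64) + 36)*140 = (1/(26 + 64) + 36)*140 = (1/90 + 36)*140 = (3241/90)*140 = 45374/9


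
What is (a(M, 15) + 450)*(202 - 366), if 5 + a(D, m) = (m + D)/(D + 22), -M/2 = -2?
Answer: -950298/13 ≈ -73100.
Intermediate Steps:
M = 4 (M = -2*(-2) = 4)
a(D, m) = -5 + (D + m)/(22 + D) (a(D, m) = -5 + (m + D)/(D + 22) = -5 + (D + m)/(22 + D))
(a(M, 15) + 450)*(202 - 366) = ((-110 + 15 - 4*4)/(22 + 4) + 450)*(202 - 366) = ((-110 + 15 - 16)/26 + 450)*(-164) = ((1/26)*(-111) + 450)*(-164) = (-111/26 + 450)*(-164) = (11589/26)*(-164) = -950298/13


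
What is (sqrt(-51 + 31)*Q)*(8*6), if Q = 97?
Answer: 9312*I*sqrt(5) ≈ 20822.0*I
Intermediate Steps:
(sqrt(-51 + 31)*Q)*(8*6) = (sqrt(-51 + 31)*97)*(8*6) = (sqrt(-20)*97)*48 = ((2*I*sqrt(5))*97)*48 = (194*I*sqrt(5))*48 = 9312*I*sqrt(5)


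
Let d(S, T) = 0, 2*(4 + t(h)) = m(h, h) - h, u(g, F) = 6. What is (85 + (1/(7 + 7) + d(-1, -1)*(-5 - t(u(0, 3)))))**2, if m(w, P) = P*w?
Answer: 1418481/196 ≈ 7237.1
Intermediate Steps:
t(h) = -4 + h**2/2 - h/2 (t(h) = -4 + (h*h - h)/2 = -4 + (h**2 - h)/2 = -4 + (h**2/2 - h/2) = -4 + h**2/2 - h/2)
(85 + (1/(7 + 7) + d(-1, -1)*(-5 - t(u(0, 3)))))**2 = (85 + (1/(7 + 7) + 0*(-5 - (-4 + (1/2)*6**2 - 1/2*6))))**2 = (85 + (1/14 + 0*(-5 - (-4 + (1/2)*36 - 3))))**2 = (85 + (1/14 + 0*(-5 - (-4 + 18 - 3))))**2 = (85 + (1/14 + 0*(-5 - 1*11)))**2 = (85 + (1/14 + 0*(-5 - 11)))**2 = (85 + (1/14 + 0*(-16)))**2 = (85 + (1/14 + 0))**2 = (85 + 1/14)**2 = (1191/14)**2 = 1418481/196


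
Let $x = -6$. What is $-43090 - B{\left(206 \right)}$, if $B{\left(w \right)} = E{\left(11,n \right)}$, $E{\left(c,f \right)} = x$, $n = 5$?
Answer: $-43084$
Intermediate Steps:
$E{\left(c,f \right)} = -6$
$B{\left(w \right)} = -6$
$-43090 - B{\left(206 \right)} = -43090 - -6 = -43090 + 6 = -43084$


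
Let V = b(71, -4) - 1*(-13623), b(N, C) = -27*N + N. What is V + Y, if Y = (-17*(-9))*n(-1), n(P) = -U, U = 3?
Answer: 11318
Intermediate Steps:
n(P) = -3 (n(P) = -1*3 = -3)
b(N, C) = -26*N
Y = -459 (Y = -17*(-9)*(-3) = 153*(-3) = -459)
V = 11777 (V = -26*71 - 1*(-13623) = -1846 + 13623 = 11777)
V + Y = 11777 - 459 = 11318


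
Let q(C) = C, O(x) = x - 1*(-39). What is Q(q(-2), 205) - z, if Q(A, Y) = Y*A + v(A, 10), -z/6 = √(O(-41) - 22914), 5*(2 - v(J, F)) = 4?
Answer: -2044/5 + 12*I*√5729 ≈ -408.8 + 908.28*I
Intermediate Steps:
O(x) = 39 + x (O(x) = x + 39 = 39 + x)
v(J, F) = 6/5 (v(J, F) = 2 - ⅕*4 = 2 - ⅘ = 6/5)
z = -12*I*√5729 (z = -6*√((39 - 41) - 22914) = -6*√(-2 - 22914) = -12*I*√5729 ≈ -908.28*I)
Q(A, Y) = 6/5 + A*Y (Q(A, Y) = Y*A + 6/5 = A*Y + 6/5 = 6/5 + A*Y)
Q(q(-2), 205) - z = (6/5 - 2*205) - (-12)*I*√5729 = (6/5 - 410) + 12*I*√5729 = -2044/5 + 12*I*√5729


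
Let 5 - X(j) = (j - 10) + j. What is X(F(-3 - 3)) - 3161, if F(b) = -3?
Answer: -3140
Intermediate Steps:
X(j) = 15 - 2*j (X(j) = 5 - ((j - 10) + j) = 5 - ((-10 + j) + j) = 5 - (-10 + 2*j) = 5 + (10 - 2*j) = 15 - 2*j)
X(F(-3 - 3)) - 3161 = (15 - 2*(-3)) - 3161 = (15 + 6) - 3161 = 21 - 3161 = -3140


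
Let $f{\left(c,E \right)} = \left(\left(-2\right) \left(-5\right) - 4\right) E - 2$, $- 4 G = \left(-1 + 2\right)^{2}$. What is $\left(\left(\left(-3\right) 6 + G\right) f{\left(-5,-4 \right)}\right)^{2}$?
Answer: $\frac{900601}{4} \approx 2.2515 \cdot 10^{5}$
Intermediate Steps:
$G = - \frac{1}{4}$ ($G = - \frac{\left(-1 + 2\right)^{2}}{4} = - \frac{1^{2}}{4} = \left(- \frac{1}{4}\right) 1 = - \frac{1}{4} \approx -0.25$)
$f{\left(c,E \right)} = -2 + 6 E$ ($f{\left(c,E \right)} = \left(10 - 4\right) E - 2 = 6 E - 2 = -2 + 6 E$)
$\left(\left(\left(-3\right) 6 + G\right) f{\left(-5,-4 \right)}\right)^{2} = \left(\left(\left(-3\right) 6 - \frac{1}{4}\right) \left(-2 + 6 \left(-4\right)\right)\right)^{2} = \left(\left(-18 - \frac{1}{4}\right) \left(-2 - 24\right)\right)^{2} = \left(\left(- \frac{73}{4}\right) \left(-26\right)\right)^{2} = \left(\frac{949}{2}\right)^{2} = \frac{900601}{4}$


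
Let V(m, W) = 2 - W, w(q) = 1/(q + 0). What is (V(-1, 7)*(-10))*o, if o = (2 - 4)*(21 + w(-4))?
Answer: -2075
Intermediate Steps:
w(q) = 1/q
o = -83/2 (o = (2 - 4)*(21 + 1/(-4)) = -2*(21 - ¼) = -2*83/4 = -83/2 ≈ -41.500)
(V(-1, 7)*(-10))*o = ((2 - 1*7)*(-10))*(-83/2) = ((2 - 7)*(-10))*(-83/2) = -5*(-10)*(-83/2) = 50*(-83/2) = -2075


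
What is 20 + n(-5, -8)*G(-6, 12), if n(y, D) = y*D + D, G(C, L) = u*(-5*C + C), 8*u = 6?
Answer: 596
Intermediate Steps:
u = ¾ (u = (⅛)*6 = ¾ ≈ 0.75000)
G(C, L) = -3*C (G(C, L) = 3*(-5*C + C)/4 = 3*(-4*C)/4 = -3*C)
n(y, D) = D + D*y (n(y, D) = D*y + D = D + D*y)
20 + n(-5, -8)*G(-6, 12) = 20 + (-8*(1 - 5))*(-3*(-6)) = 20 - 8*(-4)*18 = 20 + 32*18 = 20 + 576 = 596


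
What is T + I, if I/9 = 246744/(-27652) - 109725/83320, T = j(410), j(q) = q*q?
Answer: 19354206027599/115198232 ≈ 1.6801e+5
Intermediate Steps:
j(q) = q**2
T = 168100 (T = 410**2 = 168100)
I = -10616771601/115198232 (I = 9*(246744/(-27652) - 109725/83320) = 9*(246744*(-1/27652) - 109725*1/83320) = 9*(-61686/6913 - 21945/16664) = 9*(-1179641289/115198232) = -10616771601/115198232 ≈ -92.161)
T + I = 168100 - 10616771601/115198232 = 19354206027599/115198232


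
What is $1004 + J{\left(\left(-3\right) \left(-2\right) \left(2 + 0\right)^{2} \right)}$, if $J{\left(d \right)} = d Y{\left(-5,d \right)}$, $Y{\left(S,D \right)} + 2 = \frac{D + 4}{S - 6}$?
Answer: $\frac{9844}{11} \approx 894.91$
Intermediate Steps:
$Y{\left(S,D \right)} = -2 + \frac{4 + D}{-6 + S}$ ($Y{\left(S,D \right)} = -2 + \frac{D + 4}{S - 6} = -2 + \frac{4 + D}{S - 6} = -2 + \frac{4 + D}{-6 + S}$)
$J{\left(d \right)} = d \left(- \frac{26}{11} - \frac{d}{11}\right)$ ($J{\left(d \right)} = d \frac{16 + d - -10}{-6 - 5} = d \frac{16 + d + 10}{-11} = d \left(- \frac{26 + d}{11}\right) = d \left(- \frac{26}{11} - \frac{d}{11}\right)$)
$1004 + J{\left(\left(-3\right) \left(-2\right) \left(2 + 0\right)^{2} \right)} = 1004 - \frac{\left(-3\right) \left(-2\right) \left(2 + 0\right)^{2} \left(26 + \left(-3\right) \left(-2\right) \left(2 + 0\right)^{2}\right)}{11} = 1004 - \frac{6 \cdot 2^{2} \left(26 + 6 \cdot 2^{2}\right)}{11} = 1004 - \frac{6 \cdot 4 \left(26 + 6 \cdot 4\right)}{11} = 1004 - \frac{24 \left(26 + 24\right)}{11} = 1004 - \frac{24}{11} \cdot 50 = 1004 - \frac{1200}{11} = \frac{9844}{11}$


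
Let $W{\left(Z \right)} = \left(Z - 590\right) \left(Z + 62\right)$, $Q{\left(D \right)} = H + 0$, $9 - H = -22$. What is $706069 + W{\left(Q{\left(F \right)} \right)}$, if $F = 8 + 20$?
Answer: $654082$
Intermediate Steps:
$H = 31$ ($H = 9 - -22 = 9 + 22 = 31$)
$F = 28$
$Q{\left(D \right)} = 31$ ($Q{\left(D \right)} = 31 + 0 = 31$)
$W{\left(Z \right)} = \left(-590 + Z\right) \left(62 + Z\right)$
$706069 + W{\left(Q{\left(F \right)} \right)} = 706069 - \left(52948 - 961\right) = 706069 - 51987 = 654082$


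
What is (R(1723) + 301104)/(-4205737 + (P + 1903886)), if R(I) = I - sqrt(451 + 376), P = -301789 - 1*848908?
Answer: -302827/3452548 + sqrt(827)/3452548 ≈ -0.087703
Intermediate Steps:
P = -1150697 (P = -301789 - 848908 = -1150697)
R(I) = I - sqrt(827)
(R(1723) + 301104)/(-4205737 + (P + 1903886)) = ((1723 - sqrt(827)) + 301104)/(-4205737 + (-1150697 + 1903886)) = (302827 - sqrt(827))/(-4205737 + 753189) = (302827 - sqrt(827))/(-3452548) = (302827 - sqrt(827))*(-1/3452548) = -302827/3452548 + sqrt(827)/3452548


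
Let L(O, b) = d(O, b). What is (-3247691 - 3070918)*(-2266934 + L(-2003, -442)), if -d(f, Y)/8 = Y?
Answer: 14301526973382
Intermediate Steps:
d(f, Y) = -8*Y
L(O, b) = -8*b
(-3247691 - 3070918)*(-2266934 + L(-2003, -442)) = (-3247691 - 3070918)*(-2266934 - 8*(-442)) = -6318609*(-2266934 + 3536) = -6318609*(-2263398) = 14301526973382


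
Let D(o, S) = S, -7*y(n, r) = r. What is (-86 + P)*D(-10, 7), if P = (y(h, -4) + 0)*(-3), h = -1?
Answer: -614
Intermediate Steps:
y(n, r) = -r/7
P = -12/7 (P = (-⅐*(-4) + 0)*(-3) = (4/7 + 0)*(-3) = (4/7)*(-3) = -12/7 ≈ -1.7143)
(-86 + P)*D(-10, 7) = (-86 - 12/7)*7 = -614/7*7 = -614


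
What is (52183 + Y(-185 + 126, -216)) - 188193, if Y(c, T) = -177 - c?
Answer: -136128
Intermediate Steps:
(52183 + Y(-185 + 126, -216)) - 188193 = (52183 + (-177 - (-185 + 126))) - 188193 = (52183 + (-177 - 1*(-59))) - 188193 = (52183 + (-177 + 59)) - 188193 = (52183 - 118) - 188193 = 52065 - 188193 = -136128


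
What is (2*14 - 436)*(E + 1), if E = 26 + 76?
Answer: -42024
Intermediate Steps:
E = 102
(2*14 - 436)*(E + 1) = (2*14 - 436)*(102 + 1) = (28 - 436)*103 = -408*103 = -42024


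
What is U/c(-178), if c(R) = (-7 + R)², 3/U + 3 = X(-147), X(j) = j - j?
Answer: -1/34225 ≈ -2.9218e-5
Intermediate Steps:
X(j) = 0
U = -1 (U = 3/(-3 + 0) = 3/(-3) = 3*(-⅓) = -1)
U/c(-178) = -1/((-7 - 178)²) = -1/((-185)²) = -1/34225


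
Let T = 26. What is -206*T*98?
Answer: -524888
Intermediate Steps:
-206*T*98 = -206*26*98 = -5356*98 = -524888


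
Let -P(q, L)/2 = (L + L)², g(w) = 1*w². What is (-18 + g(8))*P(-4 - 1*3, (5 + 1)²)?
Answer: -476928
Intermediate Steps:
g(w) = w²
P(q, L) = -8*L² (P(q, L) = -2*(L + L)² = -2*4*L² = -8*L²)
(-18 + g(8))*P(-4 - 1*3, (5 + 1)²) = (-18 + 8²)*(-8*(5 + 1)⁴) = (-18 + 64)*(-8*(6²)²) = 46*(-8*36²) = 46*(-8*1296) = 46*(-10368) = -476928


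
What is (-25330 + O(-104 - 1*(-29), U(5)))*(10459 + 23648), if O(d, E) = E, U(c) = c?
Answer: -863759775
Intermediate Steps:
(-25330 + O(-104 - 1*(-29), U(5)))*(10459 + 23648) = (-25330 + 5)*(10459 + 23648) = -25325*34107 = -863759775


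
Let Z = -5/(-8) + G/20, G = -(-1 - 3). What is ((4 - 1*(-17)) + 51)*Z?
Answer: 297/5 ≈ 59.400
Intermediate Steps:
G = 4 (G = -1*(-4) = 4)
Z = 33/40 (Z = -5/(-8) + 4/20 = -5*(-⅛) + 4*(1/20) = 5/8 + ⅕ = 33/40 ≈ 0.82500)
((4 - 1*(-17)) + 51)*Z = ((4 - 1*(-17)) + 51)*(33/40) = ((4 + 17) + 51)*(33/40) = (21 + 51)*(33/40) = 72*(33/40) = 297/5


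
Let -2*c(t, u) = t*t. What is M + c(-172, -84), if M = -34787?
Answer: -49579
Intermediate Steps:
c(t, u) = -t²/2 (c(t, u) = -t*t/2 = -t²/2)
M + c(-172, -84) = -34787 - ½*(-172)² = -34787 - ½*29584 = -34787 - 14792 = -49579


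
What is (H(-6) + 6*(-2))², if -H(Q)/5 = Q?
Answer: 324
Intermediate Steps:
H(Q) = -5*Q
(H(-6) + 6*(-2))² = (-5*(-6) + 6*(-2))² = (30 - 12)² = 18² = 324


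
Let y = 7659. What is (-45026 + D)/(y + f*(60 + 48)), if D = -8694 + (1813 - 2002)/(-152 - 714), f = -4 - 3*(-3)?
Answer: -46521331/7100334 ≈ -6.5520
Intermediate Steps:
f = 5 (f = -4 + 9 = 5)
D = -7528815/866 (D = -8694 - 189/(-866) = -8694 - 189*(-1/866) = -8694 + 189/866 = -7528815/866 ≈ -8693.8)
(-45026 + D)/(y + f*(60 + 48)) = (-45026 - 7528815/866)/(7659 + 5*(60 + 48)) = -46521331/(866*(7659 + 5*108)) = -46521331/(866*(7659 + 540)) = -46521331/866/8199 = -46521331/866*1/8199 = -46521331/7100334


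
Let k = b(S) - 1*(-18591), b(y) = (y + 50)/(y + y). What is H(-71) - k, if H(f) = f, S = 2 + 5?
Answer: -261325/14 ≈ -18666.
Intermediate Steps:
S = 7
b(y) = (50 + y)/(2*y) (b(y) = (50 + y)/((2*y)) = (50 + y)*(1/(2*y)) = (50 + y)/(2*y))
k = 260331/14 (k = (½)*(50 + 7)/7 - 1*(-18591) = (½)*(⅐)*57 + 18591 = 57/14 + 18591 = 260331/14 ≈ 18595.)
H(-71) - k = -71 - 1*260331/14 = -71 - 260331/14 = -261325/14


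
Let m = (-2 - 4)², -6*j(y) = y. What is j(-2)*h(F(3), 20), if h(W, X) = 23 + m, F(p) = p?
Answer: 59/3 ≈ 19.667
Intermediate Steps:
j(y) = -y/6
m = 36 (m = (-6)² = 36)
h(W, X) = 59 (h(W, X) = 23 + 36 = 59)
j(-2)*h(F(3), 20) = -⅙*(-2)*59 = (⅓)*59 = 59/3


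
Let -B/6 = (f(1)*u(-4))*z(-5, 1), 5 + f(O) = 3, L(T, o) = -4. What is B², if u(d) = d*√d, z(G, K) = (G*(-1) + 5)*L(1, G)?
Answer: -14745600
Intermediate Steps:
f(O) = -2 (f(O) = -5 + 3 = -2)
z(G, K) = -20 + 4*G (z(G, K) = (G*(-1) + 5)*(-4) = (-G + 5)*(-4) = (5 - G)*(-4) = -20 + 4*G)
u(d) = d^(3/2)
B = 3840*I (B = -6*(-(-16)*I)*(-20 + 4*(-5)) = -6*(-(-16)*I)*(-20 - 20) = -6*16*I*(-40) = -(-3840)*I = 3840*I ≈ 3840.0*I)
B² = (3840*I)² = -14745600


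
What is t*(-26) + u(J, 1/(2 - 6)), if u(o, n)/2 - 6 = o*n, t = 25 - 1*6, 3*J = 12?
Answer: -484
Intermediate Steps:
J = 4 (J = (1/3)*12 = 4)
t = 19 (t = 25 - 6 = 19)
u(o, n) = 12 + 2*n*o (u(o, n) = 12 + 2*(o*n) = 12 + 2*(n*o) = 12 + 2*n*o)
t*(-26) + u(J, 1/(2 - 6)) = 19*(-26) + (12 + 2*4/(2 - 6)) = -494 + (12 + 2*4/(-4)) = -494 + (12 + 2*(-1/4)*4) = -494 + (12 - 2) = -494 + 10 = -484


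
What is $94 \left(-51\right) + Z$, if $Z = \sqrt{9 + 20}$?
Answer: $-4794 + \sqrt{29} \approx -4788.6$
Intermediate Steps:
$Z = \sqrt{29} \approx 5.3852$
$94 \left(-51\right) + Z = 94 \left(-51\right) + \sqrt{29} = -4794 + \sqrt{29}$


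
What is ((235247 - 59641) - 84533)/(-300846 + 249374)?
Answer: -91073/51472 ≈ -1.7694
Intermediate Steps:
((235247 - 59641) - 84533)/(-300846 + 249374) = (175606 - 84533)/(-51472) = 91073*(-1/51472) = -91073/51472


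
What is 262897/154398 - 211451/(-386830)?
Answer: 33586014502/14931444585 ≈ 2.2493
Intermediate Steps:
262897/154398 - 211451/(-386830) = 262897*(1/154398) - 211451*(-1/386830) = 262897/154398 + 211451/386830 = 33586014502/14931444585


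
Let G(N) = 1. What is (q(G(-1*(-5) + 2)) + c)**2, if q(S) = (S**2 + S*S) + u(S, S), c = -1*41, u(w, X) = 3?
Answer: 1296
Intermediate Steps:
c = -41
q(S) = 3 + 2*S**2 (q(S) = (S**2 + S*S) + 3 = (S**2 + S**2) + 3 = 2*S**2 + 3 = 3 + 2*S**2)
(q(G(-1*(-5) + 2)) + c)**2 = ((3 + 2*1**2) - 41)**2 = ((3 + 2*1) - 41)**2 = ((3 + 2) - 41)**2 = (5 - 41)**2 = (-36)**2 = 1296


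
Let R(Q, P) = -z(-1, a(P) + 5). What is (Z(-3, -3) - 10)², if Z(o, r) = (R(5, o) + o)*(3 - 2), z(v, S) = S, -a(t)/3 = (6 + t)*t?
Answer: 2025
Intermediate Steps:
a(t) = -3*t*(6 + t) (a(t) = -3*(6 + t)*t = -3*t*(6 + t))
R(Q, P) = -5 + 3*P*(6 + P) (R(Q, P) = -(-3*P*(6 + P) + 5) = -(5 - 3*P*(6 + P)) = -5 + 3*P*(6 + P))
Z(o, r) = -5 + o + 3*o*(6 + o) (Z(o, r) = ((-5 + 3*o*(6 + o)) + o)*(3 - 2) = (-5 + o + 3*o*(6 + o))*1 = -5 + o + 3*o*(6 + o))
(Z(-3, -3) - 10)² = ((-5 - 3 + 3*(-3)*(6 - 3)) - 10)² = ((-5 - 3 + 3*(-3)*3) - 10)² = ((-5 - 3 - 27) - 10)² = (-35 - 10)² = (-45)² = 2025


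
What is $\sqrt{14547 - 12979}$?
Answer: $28 \sqrt{2} \approx 39.598$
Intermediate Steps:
$\sqrt{14547 - 12979} = \sqrt{1568} = 28 \sqrt{2}$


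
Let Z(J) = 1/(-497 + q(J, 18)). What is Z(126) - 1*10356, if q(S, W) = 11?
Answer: -5033017/486 ≈ -10356.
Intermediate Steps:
Z(J) = -1/486 (Z(J) = 1/(-497 + 11) = 1/(-486) = -1/486)
Z(126) - 1*10356 = -1/486 - 1*10356 = -1/486 - 10356 = -5033017/486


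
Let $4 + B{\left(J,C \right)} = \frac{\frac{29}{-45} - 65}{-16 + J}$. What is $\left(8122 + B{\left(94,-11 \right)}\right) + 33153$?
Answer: $\frac{72429128}{1755} \approx 41270.0$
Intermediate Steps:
$B{\left(J,C \right)} = -4 - \frac{2954}{45 \left(-16 + J\right)}$ ($B{\left(J,C \right)} = -4 + \frac{\frac{29}{-45} - 65}{-16 + J} = -4 + \frac{29 \left(- \frac{1}{45}\right) - 65}{-16 + J} = -4 + \frac{- \frac{29}{45} - 65}{-16 + J} = -4 - \frac{2954}{45 \left(-16 + J\right)}$)
$\left(8122 + B{\left(94,-11 \right)}\right) + 33153 = \left(8122 + \frac{2 \left(-37 - 8460\right)}{45 \left(-16 + 94\right)}\right) + 33153 = \left(8122 + \frac{2 \left(-37 - 8460\right)}{45 \cdot 78}\right) + 33153 = \left(8122 + \frac{2}{45} \cdot \frac{1}{78} \left(-8497\right)\right) + 33153 = \left(8122 - \frac{8497}{1755}\right) + 33153 = \frac{14245613}{1755} + 33153 = \frac{72429128}{1755}$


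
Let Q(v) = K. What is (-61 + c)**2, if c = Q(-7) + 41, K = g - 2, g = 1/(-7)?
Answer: 24025/49 ≈ 490.31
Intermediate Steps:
g = -1/7 ≈ -0.14286
K = -15/7 (K = -1/7 - 2 = -15/7 ≈ -2.1429)
Q(v) = -15/7
c = 272/7 (c = -15/7 + 41 = 272/7 ≈ 38.857)
(-61 + c)**2 = (-61 + 272/7)**2 = (-155/7)**2 = 24025/49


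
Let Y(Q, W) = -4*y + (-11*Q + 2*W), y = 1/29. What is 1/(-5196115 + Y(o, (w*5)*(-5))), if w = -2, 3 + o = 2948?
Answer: -29/151623894 ≈ -1.9126e-7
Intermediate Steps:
o = 2945 (o = -3 + 2948 = 2945)
y = 1/29 (y = 1*(1/29) = 1/29 ≈ 0.034483)
Y(Q, W) = -4/29 - 11*Q + 2*W (Y(Q, W) = -4*1/29 + (-11*Q + 2*W) = -4/29 + (-11*Q + 2*W) = -4/29 - 11*Q + 2*W)
1/(-5196115 + Y(o, (w*5)*(-5))) = 1/(-5196115 + (-4/29 - 11*2945 + 2*(-2*5*(-5)))) = 1/(-5196115 + (-4/29 - 32395 + 2*(-10*(-5)))) = 1/(-5196115 + (-4/29 - 32395 + 2*50)) = 1/(-5196115 + (-4/29 - 32395 + 100)) = 1/(-5196115 - 936559/29) = 1/(-151623894/29) = -29/151623894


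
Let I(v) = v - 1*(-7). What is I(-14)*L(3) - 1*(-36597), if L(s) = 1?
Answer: 36590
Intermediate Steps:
I(v) = 7 + v (I(v) = v + 7 = 7 + v)
I(-14)*L(3) - 1*(-36597) = (7 - 14)*1 - 1*(-36597) = -7*1 + 36597 = -7 + 36597 = 36590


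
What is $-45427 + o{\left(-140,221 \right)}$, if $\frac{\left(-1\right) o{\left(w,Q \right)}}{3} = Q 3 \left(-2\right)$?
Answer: $-41449$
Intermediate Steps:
$o{\left(w,Q \right)} = 18 Q$ ($o{\left(w,Q \right)} = - 3 Q 3 \left(-2\right) = - 3 \cdot 3 Q \left(-2\right) = - 3 \left(- 6 Q\right) = 18 Q$)
$-45427 + o{\left(-140,221 \right)} = -45427 + 18 \cdot 221 = -45427 + 3978 = -41449$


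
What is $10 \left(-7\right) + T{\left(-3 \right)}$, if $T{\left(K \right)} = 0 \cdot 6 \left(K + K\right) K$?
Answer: $-70$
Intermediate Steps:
$T{\left(K \right)} = 0$ ($T{\left(K \right)} = 0 \cdot 6 \cdot 2 K K = 0 \cdot 12 K K = 0 K = 0$)
$10 \left(-7\right) + T{\left(-3 \right)} = 10 \left(-7\right) + 0 = -70 + 0 = -70$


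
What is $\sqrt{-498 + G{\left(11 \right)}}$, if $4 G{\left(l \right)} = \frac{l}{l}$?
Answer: $\frac{i \sqrt{1991}}{2} \approx 22.31 i$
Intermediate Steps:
$G{\left(l \right)} = \frac{1}{4}$ ($G{\left(l \right)} = \frac{l \frac{1}{l}}{4} = \frac{1}{4} \cdot 1 = \frac{1}{4}$)
$\sqrt{-498 + G{\left(11 \right)}} = \sqrt{-498 + \frac{1}{4}} = \sqrt{- \frac{1991}{4}} = \frac{i \sqrt{1991}}{2}$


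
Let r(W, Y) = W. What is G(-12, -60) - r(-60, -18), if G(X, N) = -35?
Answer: 25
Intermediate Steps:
G(-12, -60) - r(-60, -18) = -35 - 1*(-60) = -35 + 60 = 25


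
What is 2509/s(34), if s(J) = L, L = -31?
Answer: -2509/31 ≈ -80.935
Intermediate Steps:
s(J) = -31
2509/s(34) = 2509/(-31) = 2509*(-1/31) = -2509/31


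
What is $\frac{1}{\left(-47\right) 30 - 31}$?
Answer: $- \frac{1}{1441} \approx -0.00069396$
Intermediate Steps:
$\frac{1}{\left(-47\right) 30 - 31} = \frac{1}{-1410 - 31} = \frac{1}{-1441} = - \frac{1}{1441}$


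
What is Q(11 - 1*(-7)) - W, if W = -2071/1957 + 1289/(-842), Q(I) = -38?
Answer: -3071043/86726 ≈ -35.411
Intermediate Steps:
W = -224545/86726 (W = -2071*1/1957 + 1289*(-1/842) = -109/103 - 1289/842 = -224545/86726 ≈ -2.5891)
Q(11 - 1*(-7)) - W = -38 - 1*(-224545/86726) = -38 + 224545/86726 = -3071043/86726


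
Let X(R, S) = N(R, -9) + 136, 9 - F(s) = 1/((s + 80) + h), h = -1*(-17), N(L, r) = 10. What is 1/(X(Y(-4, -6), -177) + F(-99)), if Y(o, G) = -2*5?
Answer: 2/311 ≈ 0.0064309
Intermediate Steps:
h = 17
F(s) = 9 - 1/(97 + s) (F(s) = 9 - 1/((s + 80) + 17) = 9 - 1/((80 + s) + 17) = 9 - 1/(97 + s))
Y(o, G) = -10
X(R, S) = 146 (X(R, S) = 10 + 136 = 146)
1/(X(Y(-4, -6), -177) + F(-99)) = 1/(146 + (872 + 9*(-99))/(97 - 99)) = 1/(146 + (872 - 891)/(-2)) = 1/(146 - 1/2*(-19)) = 1/(146 + 19/2) = 1/(311/2) = 2/311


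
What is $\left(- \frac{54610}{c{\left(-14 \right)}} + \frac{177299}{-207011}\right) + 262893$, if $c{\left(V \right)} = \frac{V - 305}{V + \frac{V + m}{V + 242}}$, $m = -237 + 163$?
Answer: $\frac{980277331940692}{3764081013} \approx 2.6043 \cdot 10^{5}$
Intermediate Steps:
$m = -74$
$c{\left(V \right)} = \frac{-305 + V}{V + \frac{-74 + V}{242 + V}}$ ($c{\left(V \right)} = \frac{V - 305}{V + \frac{V - 74}{V + 242}} = \frac{-305 + V}{V + \frac{-74 + V}{242 + V}}$)
$\left(- \frac{54610}{c{\left(-14 \right)}} + \frac{177299}{-207011}\right) + 262893 = \left(- \frac{54610}{\frac{1}{-74 + \left(-14\right)^{2} + 243 \left(-14\right)} \left(-73810 + \left(-14\right)^{2} - -882\right)} + \frac{177299}{-207011}\right) + 262893 = \left(- \frac{54610}{\frac{1}{-74 + 196 - 3402} \left(-73810 + 196 + 882\right)} + 177299 \left(- \frac{1}{207011}\right)\right) + 262893 = \left(- \frac{54610}{\frac{1}{-3280} \left(-72732\right)} - \frac{177299}{207011}\right) + 262893 = \left(- \frac{54610}{\left(- \frac{1}{3280}\right) \left(-72732\right)} - \frac{177299}{207011}\right) + 262893 = \left(- \frac{54610}{\frac{18183}{820}} - \frac{177299}{207011}\right) + 262893 = \left(\left(-54610\right) \frac{820}{18183} - \frac{177299}{207011}\right) + 262893 = \left(- \frac{44780200}{18183} - \frac{177299}{207011}\right) + 262893 = - \frac{9273217809917}{3764081013} + 262893 = \frac{980277331940692}{3764081013}$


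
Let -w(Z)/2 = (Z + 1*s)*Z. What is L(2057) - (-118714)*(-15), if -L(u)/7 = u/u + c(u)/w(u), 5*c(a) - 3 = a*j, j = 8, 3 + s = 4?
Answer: -10769028498401/6047580 ≈ -1.7807e+6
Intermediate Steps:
s = 1 (s = -3 + 4 = 1)
w(Z) = -2*Z*(1 + Z) (w(Z) = -2*(Z + 1*1)*Z = -2*(Z + 1)*Z = -2*(1 + Z)*Z = -2*Z*(1 + Z))
c(a) = ⅗ + 8*a/5 (c(a) = ⅗ + (a*8)/5 = ⅗ + (8*a)/5 = ⅗ + 8*a/5)
L(u) = -7 + 7*(⅗ + 8*u/5)/(2*u*(1 + u)) (L(u) = -7*(u/u + (⅗ + 8*u/5)/((-2*u*(1 + u)))) = -7*(1 + (⅗ + 8*u/5)*(-1/(2*u*(1 + u)))) = -7*(1 - (⅗ + 8*u/5)/(2*u*(1 + u))) = -7 + 7*(⅗ + 8*u/5)/(2*u*(1 + u)))
L(2057) - (-118714)*(-15) = (7/10)*(3 - 10*2057² - 2*2057)/(2057*(1 + 2057)) - (-118714)*(-15) = (7/10)*(1/2057)*(3 - 10*4231249 - 4114)/2058 - 1*1780710 = (7/10)*(1/2057)*(1/2058)*(3 - 42312490 - 4114) - 1780710 = (7/10)*(1/2057)*(1/2058)*(-42316601) - 1780710 = -42316601/6047580 - 1780710 = -10769028498401/6047580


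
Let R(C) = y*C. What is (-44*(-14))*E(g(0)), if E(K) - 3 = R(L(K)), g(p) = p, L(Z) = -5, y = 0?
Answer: 1848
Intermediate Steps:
R(C) = 0 (R(C) = 0*C = 0)
E(K) = 3 (E(K) = 3 + 0 = 3)
(-44*(-14))*E(g(0)) = -44*(-14)*3 = 616*3 = 1848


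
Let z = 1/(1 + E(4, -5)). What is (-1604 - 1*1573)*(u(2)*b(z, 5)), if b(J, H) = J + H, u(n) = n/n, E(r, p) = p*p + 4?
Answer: -159909/10 ≈ -15991.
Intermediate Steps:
E(r, p) = 4 + p² (E(r, p) = p² + 4 = 4 + p²)
u(n) = 1
z = 1/30 (z = 1/(1 + (4 + (-5)²)) = 1/(1 + (4 + 25)) = 1/(1 + 29) = 1/30 ≈ 0.033333)
b(J, H) = H + J
(-1604 - 1*1573)*(u(2)*b(z, 5)) = (-1604 - 1*1573)*(1*(5 + 1/30)) = (-1604 - 1573)*(1*(151/30)) = -3177*151/30 = -159909/10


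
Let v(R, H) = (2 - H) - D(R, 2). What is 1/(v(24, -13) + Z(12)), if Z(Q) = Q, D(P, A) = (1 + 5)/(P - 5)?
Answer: 19/507 ≈ 0.037475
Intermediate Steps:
D(P, A) = 6/(-5 + P)
v(R, H) = 2 - H - 6/(-5 + R) (v(R, H) = (2 - H) - 6/(-5 + R) = 2 - H - 6/(-5 + R))
1/(v(24, -13) + Z(12)) = 1/((-6 + (-5 + 24)*(2 - 1*(-13)))/(-5 + 24) + 12) = 1/((-6 + 19*(2 + 13))/19 + 12) = 1/((-6 + 19*15)/19 + 12) = 1/((-6 + 285)/19 + 12) = 1/((1/19)*279 + 12) = 1/(279/19 + 12) = 1/(507/19) = 19/507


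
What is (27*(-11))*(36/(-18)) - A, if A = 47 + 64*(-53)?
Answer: 3939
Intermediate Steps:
A = -3345 (A = 47 - 3392 = -3345)
(27*(-11))*(36/(-18)) - A = (27*(-11))*(36/(-18)) - 1*(-3345) = -10692*(-1)/18 + 3345 = -297*(-2) + 3345 = 594 + 3345 = 3939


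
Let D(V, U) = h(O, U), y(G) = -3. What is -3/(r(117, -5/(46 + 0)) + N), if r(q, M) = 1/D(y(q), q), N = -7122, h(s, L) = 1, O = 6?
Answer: 3/7121 ≈ 0.00042129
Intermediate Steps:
D(V, U) = 1
r(q, M) = 1 (r(q, M) = 1/1 = 1)
-3/(r(117, -5/(46 + 0)) + N) = -3/(1 - 7122) = -3/(-7121) = -1/7121*(-3) = 3/7121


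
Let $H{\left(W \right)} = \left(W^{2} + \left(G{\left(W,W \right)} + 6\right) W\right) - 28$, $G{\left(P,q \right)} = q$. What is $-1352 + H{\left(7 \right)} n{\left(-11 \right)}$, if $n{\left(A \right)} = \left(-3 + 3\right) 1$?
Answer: $-1352$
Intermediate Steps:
$n{\left(A \right)} = 0$ ($n{\left(A \right)} = 0 \cdot 1 = 0$)
$H{\left(W \right)} = -28 + W^{2} + W \left(6 + W\right)$ ($H{\left(W \right)} = \left(W^{2} + \left(W + 6\right) W\right) - 28 = \left(W^{2} + \left(6 + W\right) W\right) - 28 = \left(W^{2} + W \left(6 + W\right)\right) - 28 = -28 + W^{2} + W \left(6 + W\right)$)
$-1352 + H{\left(7 \right)} n{\left(-11 \right)} = -1352 + \left(-28 + 2 \cdot 7^{2} + 6 \cdot 7\right) 0 = -1352 + \left(-28 + 2 \cdot 49 + 42\right) 0 = -1352 + \left(-28 + 98 + 42\right) 0 = -1352 + 112 \cdot 0 = -1352 + 0 = -1352$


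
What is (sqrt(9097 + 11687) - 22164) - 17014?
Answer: -39178 + 4*sqrt(1299) ≈ -39034.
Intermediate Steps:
(sqrt(9097 + 11687) - 22164) - 17014 = (sqrt(20784) - 22164) - 17014 = (4*sqrt(1299) - 22164) - 17014 = (-22164 + 4*sqrt(1299)) - 17014 = -39178 + 4*sqrt(1299)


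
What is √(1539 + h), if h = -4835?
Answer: 4*I*√206 ≈ 57.411*I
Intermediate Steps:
√(1539 + h) = √(1539 - 4835) = √(-3296) = 4*I*√206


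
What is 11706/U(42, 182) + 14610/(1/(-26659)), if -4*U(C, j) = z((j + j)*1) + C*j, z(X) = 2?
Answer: -1489012609182/3823 ≈ -3.8949e+8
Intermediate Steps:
U(C, j) = -½ - C*j/4 (U(C, j) = -(2 + C*j)/4 = -½ - C*j/4)
11706/U(42, 182) + 14610/(1/(-26659)) = 11706/(-½ - ¼*42*182) + 14610/(1/(-26659)) = 11706/(-½ - 1911) + 14610/(-1/26659) = 11706/(-3823/2) + 14610*(-26659) = 11706*(-2/3823) - 389487990 = -23412/3823 - 389487990 = -1489012609182/3823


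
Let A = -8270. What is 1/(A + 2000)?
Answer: -1/6270 ≈ -0.00015949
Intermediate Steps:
1/(A + 2000) = 1/(-8270 + 2000) = 1/(-6270) = -1/6270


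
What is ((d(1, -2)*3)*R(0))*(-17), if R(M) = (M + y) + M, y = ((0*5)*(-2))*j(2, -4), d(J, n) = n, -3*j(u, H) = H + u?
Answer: 0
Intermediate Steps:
j(u, H) = -H/3 - u/3 (j(u, H) = -(H + u)/3 = -H/3 - u/3)
y = 0 (y = ((0*5)*(-2))*(-⅓*(-4) - ⅓*2) = (0*(-2))*(4/3 - ⅔) = 0*(⅔) = 0)
R(M) = 2*M (R(M) = (M + 0) + M = M + M = 2*M)
((d(1, -2)*3)*R(0))*(-17) = ((-2*3)*(2*0))*(-17) = -6*0*(-17) = 0*(-17) = 0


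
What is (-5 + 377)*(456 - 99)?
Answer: 132804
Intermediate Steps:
(-5 + 377)*(456 - 99) = 372*357 = 132804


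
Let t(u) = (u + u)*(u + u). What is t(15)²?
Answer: 810000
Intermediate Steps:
t(u) = 4*u² (t(u) = (2*u)*(2*u) = 4*u²)
t(15)² = (4*15²)² = (4*225)² = 900² = 810000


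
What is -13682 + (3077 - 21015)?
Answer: -31620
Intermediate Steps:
-13682 + (3077 - 21015) = -13682 - 17938 = -31620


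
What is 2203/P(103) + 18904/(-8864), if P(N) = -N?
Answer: -2684313/114124 ≈ -23.521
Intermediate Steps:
2203/P(103) + 18904/(-8864) = 2203/((-1*103)) + 18904/(-8864) = 2203/(-103) + 18904*(-1/8864) = 2203*(-1/103) - 2363/1108 = -2203/103 - 2363/1108 = -2684313/114124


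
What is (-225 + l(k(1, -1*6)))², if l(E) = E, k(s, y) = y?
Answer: 53361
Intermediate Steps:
(-225 + l(k(1, -1*6)))² = (-225 - 1*6)² = (-225 - 6)² = (-231)² = 53361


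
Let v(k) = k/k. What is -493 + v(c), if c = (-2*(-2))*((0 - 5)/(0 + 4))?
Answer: -492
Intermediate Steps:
c = -5 (c = 4*(-5/4) = -5)
v(k) = 1
-493 + v(c) = -493 + 1 = -492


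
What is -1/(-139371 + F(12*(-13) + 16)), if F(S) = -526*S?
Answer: 1/65731 ≈ 1.5214e-5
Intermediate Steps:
-1/(-139371 + F(12*(-13) + 16)) = -1/(-139371 - 526*(12*(-13) + 16)) = -1/(-139371 - 526*(-156 + 16)) = -1/(-139371 - 526*(-140)) = -1/(-139371 + 73640) = -1/(-65731) = -1*(-1/65731) = 1/65731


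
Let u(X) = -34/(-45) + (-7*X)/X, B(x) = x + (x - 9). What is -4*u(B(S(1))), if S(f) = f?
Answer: 1124/45 ≈ 24.978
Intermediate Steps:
B(x) = -9 + 2*x (B(x) = x + (-9 + x) = -9 + 2*x)
u(X) = -281/45 (u(X) = -34*(-1/45) - 7 = 34/45 - 7 = -281/45)
-4*u(B(S(1))) = -4*(-281/45) = 1124/45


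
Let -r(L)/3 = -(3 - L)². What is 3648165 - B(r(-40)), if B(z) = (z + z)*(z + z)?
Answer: -119428671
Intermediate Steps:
r(L) = 3*(3 - L)² (r(L) = -(-3)*(3 - L)² = 3*(3 - L)²)
B(z) = 4*z² (B(z) = (2*z)*(2*z) = 4*z²)
3648165 - B(r(-40)) = 3648165 - 4*(3*(-3 - 40)²)² = 3648165 - 4*(3*(-43)²)² = 3648165 - 4*(3*1849)² = 3648165 - 4*5547² = 3648165 - 4*30769209 = 3648165 - 1*123076836 = 3648165 - 123076836 = -119428671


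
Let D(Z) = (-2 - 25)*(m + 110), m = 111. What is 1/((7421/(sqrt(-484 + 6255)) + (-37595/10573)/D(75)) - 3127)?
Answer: -71826947947031896071882/224383627035466382722868603 - 29537312085193811301*sqrt(5771)/224383627035466382722868603 ≈ -0.00033011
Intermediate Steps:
D(Z) = -5967 (D(Z) = (-2 - 25)*(111 + 110) = -27*221 = -5967)
1/((7421/(sqrt(-484 + 6255)) + (-37595/10573)/D(75)) - 3127) = 1/((7421/(sqrt(-484 + 6255)) - 37595/10573/(-5967)) - 3127) = 1/((7421/(sqrt(5771)) - 37595*1/10573*(-1/5967)) - 3127) = 1/((7421*(sqrt(5771)/5771) - 37595/10573*(-1/5967)) - 3127) = 1/((7421*sqrt(5771)/5771 + 37595/63089091) - 3127) = 1/((37595/63089091 + 7421*sqrt(5771)/5771) - 3127) = 1/(-197279549962/63089091 + 7421*sqrt(5771)/5771)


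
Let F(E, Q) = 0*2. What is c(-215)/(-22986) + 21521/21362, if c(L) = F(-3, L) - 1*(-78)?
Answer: 82169245/81837822 ≈ 1.0040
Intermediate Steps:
F(E, Q) = 0
c(L) = 78 (c(L) = 0 - 1*(-78) = 0 + 78 = 78)
c(-215)/(-22986) + 21521/21362 = 78/(-22986) + 21521/21362 = 78*(-1/22986) + 21521*(1/21362) = -13/3831 + 21521/21362 = 82169245/81837822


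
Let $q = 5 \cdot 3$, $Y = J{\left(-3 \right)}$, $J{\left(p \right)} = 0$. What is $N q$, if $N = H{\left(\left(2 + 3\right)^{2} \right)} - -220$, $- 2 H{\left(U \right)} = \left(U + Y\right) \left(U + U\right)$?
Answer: $-6075$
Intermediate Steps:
$Y = 0$
$q = 15$
$H{\left(U \right)} = - U^{2}$ ($H{\left(U \right)} = - \frac{\left(U + 0\right) \left(U + U\right)}{2} = - \frac{U 2 U}{2} = - \frac{2 U^{2}}{2} = - U^{2}$)
$N = -405$ ($N = - \left(\left(2 + 3\right)^{2}\right)^{2} - -220 = - \left(5^{2}\right)^{2} + 220 = - 25^{2} + 220 = \left(-1\right) 625 + 220 = -625 + 220 = -405$)
$N q = \left(-405\right) 15 = -6075$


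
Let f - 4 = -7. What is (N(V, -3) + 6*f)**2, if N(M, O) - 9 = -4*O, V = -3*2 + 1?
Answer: 9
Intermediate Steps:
f = -3 (f = 4 - 7 = -3)
V = -5 (V = -6 + 1 = -5)
N(M, O) = 9 - 4*O
(N(V, -3) + 6*f)**2 = ((9 - 4*(-3)) + 6*(-3))**2 = ((9 + 12) - 18)**2 = (21 - 18)**2 = 3**2 = 9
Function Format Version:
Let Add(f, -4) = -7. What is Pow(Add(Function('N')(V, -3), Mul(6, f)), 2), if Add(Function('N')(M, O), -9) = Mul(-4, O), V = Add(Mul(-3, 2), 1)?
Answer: 9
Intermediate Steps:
f = -3 (f = Add(4, -7) = -3)
V = -5 (V = Add(-6, 1) = -5)
Function('N')(M, O) = Add(9, Mul(-4, O))
Pow(Add(Function('N')(V, -3), Mul(6, f)), 2) = Pow(Add(Add(9, Mul(-4, -3)), Mul(6, -3)), 2) = Pow(Add(Add(9, 12), -18), 2) = Pow(Add(21, -18), 2) = Pow(3, 2) = 9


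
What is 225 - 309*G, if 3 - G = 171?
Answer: 52137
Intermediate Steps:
G = -168 (G = 3 - 1*171 = 3 - 171 = -168)
225 - 309*G = 225 - 309*(-168) = 225 + 51912 = 52137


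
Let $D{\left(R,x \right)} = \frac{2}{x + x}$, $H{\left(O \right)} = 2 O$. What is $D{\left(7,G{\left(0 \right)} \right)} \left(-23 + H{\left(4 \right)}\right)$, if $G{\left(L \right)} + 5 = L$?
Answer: $3$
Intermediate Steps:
$G{\left(L \right)} = -5 + L$
$D{\left(R,x \right)} = \frac{1}{x}$ ($D{\left(R,x \right)} = \frac{2}{2 x} = 2 \frac{1}{2 x} = \frac{1}{x}$)
$D{\left(7,G{\left(0 \right)} \right)} \left(-23 + H{\left(4 \right)}\right) = \frac{-23 + 2 \cdot 4}{-5 + 0} = \frac{-23 + 8}{-5} = \left(- \frac{1}{5}\right) \left(-15\right) = 3$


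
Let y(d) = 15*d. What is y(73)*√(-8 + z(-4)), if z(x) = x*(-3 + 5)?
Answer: 4380*I ≈ 4380.0*I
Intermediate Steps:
z(x) = 2*x (z(x) = x*2 = 2*x)
y(73)*√(-8 + z(-4)) = (15*73)*√(-8 + 2*(-4)) = 1095*√(-8 - 8) = 1095*√(-16) = 1095*(4*I) = 4380*I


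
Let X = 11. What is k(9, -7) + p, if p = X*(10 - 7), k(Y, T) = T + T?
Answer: 19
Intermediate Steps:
k(Y, T) = 2*T
p = 33 (p = 11*(10 - 7) = 11*3 = 33)
k(9, -7) + p = 2*(-7) + 33 = -14 + 33 = 19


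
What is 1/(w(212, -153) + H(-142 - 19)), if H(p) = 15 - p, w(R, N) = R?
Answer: 1/388 ≈ 0.0025773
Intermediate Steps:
1/(w(212, -153) + H(-142 - 19)) = 1/(212 + (15 - (-142 - 19))) = 1/(212 + (15 - 1*(-161))) = 1/(212 + (15 + 161)) = 1/(212 + 176) = 1/388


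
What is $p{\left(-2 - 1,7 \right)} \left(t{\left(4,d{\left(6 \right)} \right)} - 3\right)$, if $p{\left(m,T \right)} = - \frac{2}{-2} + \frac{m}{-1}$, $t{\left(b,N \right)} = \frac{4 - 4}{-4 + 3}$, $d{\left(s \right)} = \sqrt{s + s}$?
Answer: $-12$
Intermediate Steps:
$d{\left(s \right)} = \sqrt{2} \sqrt{s}$ ($d{\left(s \right)} = \sqrt{2 s} = \sqrt{2} \sqrt{s}$)
$t{\left(b,N \right)} = 0$ ($t{\left(b,N \right)} = \frac{0}{-1} = 0 \left(-1\right) = 0$)
$p{\left(m,T \right)} = 1 - m$ ($p{\left(m,T \right)} = \left(-2\right) \left(- \frac{1}{2}\right) + m \left(-1\right) = 1 - m$)
$p{\left(-2 - 1,7 \right)} \left(t{\left(4,d{\left(6 \right)} \right)} - 3\right) = \left(1 - \left(-2 - 1\right)\right) \left(0 - 3\right) = \left(1 - \left(-2 - 1\right)\right) \left(-3\right) = \left(1 - -3\right) \left(-3\right) = \left(1 + 3\right) \left(-3\right) = 4 \left(-3\right) = -12$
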